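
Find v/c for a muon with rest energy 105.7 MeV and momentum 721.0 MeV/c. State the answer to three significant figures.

0.989

βγ = pc/(mc²) = 721.0/105.7 = 6.8212.
Since γ² = 1 + (βγ)² = 47.5288, γ = √47.5288 = 6.89411, and β = (βγ)/γ = 6.8212/6.89411 = 0.989.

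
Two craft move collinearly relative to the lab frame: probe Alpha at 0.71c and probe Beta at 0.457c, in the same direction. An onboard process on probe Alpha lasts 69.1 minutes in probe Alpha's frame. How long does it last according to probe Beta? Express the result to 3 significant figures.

74.5 minutes

The velocity of probe Alpha relative to probe Beta is (0.71 − 0.457)c / (1 − 0.71×0.457) = 0.37452c; relative speed 0.37452c.
At |u| = 0.37452c, γ = (1 − 0.140265)^(−1/2) = 1.0785.
The clock on probe Alpha records proper time, so probe Beta measures Δt = γΔτ = 1.0785 × 69.1 = 74.5 minutes.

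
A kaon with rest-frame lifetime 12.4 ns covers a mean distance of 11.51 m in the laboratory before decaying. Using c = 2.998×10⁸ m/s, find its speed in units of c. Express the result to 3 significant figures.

0.952c

Lab distance = (lab lifetime)·v = γτ·βc, so βγ = d/(cτ) = 11.51/(2.998×10⁸ × 1.240×10^-8) = 3.0962.
With βγ = 3.0962: γ² = 1 + (βγ)² = 10.58645, and β = (βγ)/γ = 3.0962/3.25368 = 0.952.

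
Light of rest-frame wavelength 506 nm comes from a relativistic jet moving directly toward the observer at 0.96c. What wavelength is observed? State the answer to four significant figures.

72.29 nm

Relativistic Doppler for wavelength: λ_obs = λ_src · √((1−β)/(1+β)).
With β = 0.96: factor = √(0.04/1.96) = 0.14286.
λ_obs = 506 × 0.14286 = 72.29 nm.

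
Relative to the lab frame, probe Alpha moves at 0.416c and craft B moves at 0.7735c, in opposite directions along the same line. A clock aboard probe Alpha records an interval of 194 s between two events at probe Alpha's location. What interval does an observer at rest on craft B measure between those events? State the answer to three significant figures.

Transform probe Alpha's velocity into craft B's frame: (0.416 + 0.7735)/(1 + 0.416·0.7735) = 1.1895/1.321776, so the relative speed is 0.89993c.
At |u| = 0.89993c, γ = (1 − 0.809874)^(−1/2) = 2.2934.
The clock on probe Alpha records proper time, so craft B measures Δt = γΔτ = 2.2934 × 194 = 445 s.

445 s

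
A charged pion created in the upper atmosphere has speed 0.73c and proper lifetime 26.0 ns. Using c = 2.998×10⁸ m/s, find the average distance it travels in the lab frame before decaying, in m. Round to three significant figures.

8.33 m

Lorentz factor: γ = (1 − 0.5329)^(−1/2) = 1.4632.
Lab-frame lifetime: Δt = γτ = 1.4632 × 26.0 ns = 38.043 ns.
Distance: d = vΔt = 0.73 × 2.998×10⁸ m/s × 3.8043×10^-8 s = 8.33 m.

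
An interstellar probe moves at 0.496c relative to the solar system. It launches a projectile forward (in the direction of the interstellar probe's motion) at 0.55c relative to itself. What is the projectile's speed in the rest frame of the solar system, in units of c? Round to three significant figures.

0.822c

In units of c, u = (u' + v)/(1 + u'v) with u' = 0.55 and v = 0.496.
Numerator: 0.55 + 0.496 = 1.046. Denominator: 1 + (0.55)(0.496) = 1.2728.
u = 1.046/1.2728 = 0.82181, so the speed is 0.822c.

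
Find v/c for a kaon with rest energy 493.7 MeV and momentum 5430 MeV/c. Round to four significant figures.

βγ = pc/(mc²) = 5430/493.7 = 10.999.
Since γ² = 1 + (βγ)² = 121.978, γ = √121.978 = 11.0444, and β = (βγ)/γ = 10.999/11.0444 = 0.9959.

0.9959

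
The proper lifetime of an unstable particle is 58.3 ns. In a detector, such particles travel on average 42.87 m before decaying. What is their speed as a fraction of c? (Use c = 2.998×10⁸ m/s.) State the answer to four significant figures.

Lab distance = (lab lifetime)·v = γτ·βc, so βγ = d/(cτ) = 42.87/(2.998×10⁸ × 5.830×10^-8) = 2.4528.
With βγ = 2.4528: γ² = 1 + (βγ)² = 7.01623, and β = (βγ)/γ = 2.4528/2.64882 = 0.9260.

0.9260c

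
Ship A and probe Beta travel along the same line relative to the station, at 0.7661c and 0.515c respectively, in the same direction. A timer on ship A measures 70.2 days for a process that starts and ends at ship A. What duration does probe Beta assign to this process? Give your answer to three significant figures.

77.1 days

Transform ship A's velocity into probe Beta's frame: (0.7661 − 0.515)/(1 − 0.7661·0.515) = 0.2511/0.6054585, so the relative speed is 0.41473c.
γ for this relative speed: γ = 1/√(1 − 0.172001) = 1.099.
The clock on ship A records proper time, so probe Beta measures Δt = γΔτ = 1.099 × 70.2 = 77.1 days.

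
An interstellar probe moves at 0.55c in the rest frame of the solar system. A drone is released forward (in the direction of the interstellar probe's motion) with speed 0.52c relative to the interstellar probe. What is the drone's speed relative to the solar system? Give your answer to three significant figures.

0.832c

In units of c, u = (u' + v)/(1 + u'v) with u' = 0.52 and v = 0.55.
Numerator: 0.52 + 0.55 = 1.07. Denominator: 1 + (0.52)(0.55) = 1.286.
u = 1.07/1.286 = 0.83204, so the speed is 0.832c.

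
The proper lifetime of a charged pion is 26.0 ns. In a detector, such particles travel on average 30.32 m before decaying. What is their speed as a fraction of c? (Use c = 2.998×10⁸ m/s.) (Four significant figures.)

0.9685c

Let x = d/(cτ) = 30.32 m / (2.998×10⁸ m/s × 2.600×10^-8 s) = 3.8898. Since d = βγcτ, x = βγ = β/√(1−β²).
Solving: β² = x²/(1+x²) = 15.1305/16.1305 = 0.938006, so β = 0.9685.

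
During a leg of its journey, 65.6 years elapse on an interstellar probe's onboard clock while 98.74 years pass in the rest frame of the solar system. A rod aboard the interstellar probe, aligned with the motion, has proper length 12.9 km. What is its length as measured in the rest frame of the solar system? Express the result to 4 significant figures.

8.570 km

The time-dilation ratio gives γ = 98.74/65.6 = 1.50518.
L = L₀/γ = 12.9/1.50518 = 8.570 km.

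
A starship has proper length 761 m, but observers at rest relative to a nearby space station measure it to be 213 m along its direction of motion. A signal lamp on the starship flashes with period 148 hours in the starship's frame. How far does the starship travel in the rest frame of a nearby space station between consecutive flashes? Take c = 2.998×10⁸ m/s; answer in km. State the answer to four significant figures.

5.479×10^11 km

γ = L₀/L = 761/213 = 3.57277.
β = √(1 − 1/γ²) = 0.96003. Lab-frame period = γτ = 3.57277×148 hours = 528.77 hours. Distance = βc × γτ = 0.96003 × 2.998×10⁸ m/s × 1903572 s = 5.4788×10^14 m = 5.479×10^11 km.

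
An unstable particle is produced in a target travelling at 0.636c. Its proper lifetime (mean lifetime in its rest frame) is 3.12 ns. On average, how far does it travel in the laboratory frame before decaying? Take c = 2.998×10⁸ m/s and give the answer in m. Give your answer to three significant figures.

Lorentz factor: γ = (1 − 0.404496)^(−1/2) = 1.2959.
Lab-frame lifetime: Δt = γτ = 1.2959 × 3.12 ns = 4.0432 ns.
Distance: d = vΔt = 0.636 × 2.998×10⁸ m/s × 4.0432×10^-9 s = 0.771 m.

0.771 m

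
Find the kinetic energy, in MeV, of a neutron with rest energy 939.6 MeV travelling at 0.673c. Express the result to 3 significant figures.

331 MeV

γ = 1/√(1 − β²) = 1/√(1 − 0.452929) = 1/√0.547071 = 1.352.
Kinetic energy: K = (γ − 1)mc² = (1.352 − 1) × 939.6 MeV = 0.352 × 939.6 = 331 MeV.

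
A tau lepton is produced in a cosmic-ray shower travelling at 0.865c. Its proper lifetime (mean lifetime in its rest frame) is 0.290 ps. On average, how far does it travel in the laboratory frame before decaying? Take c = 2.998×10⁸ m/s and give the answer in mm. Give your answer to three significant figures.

0.150 mm

γ = 1/√(1 − β²) = 1/√(1 − 0.748225) = 1/√0.251775 = 1/0.501772 = 1.9929.
Lab-frame lifetime: Δt = γτ = 1.9929 × 0.290 ps = 0.57794 ps.
Distance: d = vΔt = 0.865 × 2.998×10⁸ m/s × 5.7794×10^-13 s = 1.50×10^-4 m = 0.150 mm.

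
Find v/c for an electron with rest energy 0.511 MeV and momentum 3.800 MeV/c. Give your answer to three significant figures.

pc/(mc²) = 3.800/0.511 = 7.4364 = βγ = β/√(1−β²).
So β² = x²/(1 + x²) with x = 7.4364: x² = 55.3, β² = 55.3/56.3 = 0.982238, β = 0.991.

0.991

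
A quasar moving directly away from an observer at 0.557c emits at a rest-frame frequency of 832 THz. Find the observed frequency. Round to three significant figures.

Relativistic Doppler (source moving away): f_obs = f_src · √((1−β)/(1+β)).
With β = 0.557: factor = √(0.443/1.557) = 0.53341.
f_obs = 832 × 0.53341 = 444 THz.

444 THz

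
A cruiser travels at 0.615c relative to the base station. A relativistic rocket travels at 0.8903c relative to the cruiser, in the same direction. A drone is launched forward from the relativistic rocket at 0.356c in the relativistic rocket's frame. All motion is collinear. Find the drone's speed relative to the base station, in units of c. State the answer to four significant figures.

First combine the drone and relativistic rocket (S''→S'): u₁ = (0.356 + 0.8903)/(1 + 0.356×0.8903) = 1.2463/1.3169468 = 0.94636.
Then combine with the cruiser (S'→S): u = (0.94636 + 0.615)/(1 + 0.94636×0.615) = 1.56136/1.5820114 = 0.98695.

0.9869c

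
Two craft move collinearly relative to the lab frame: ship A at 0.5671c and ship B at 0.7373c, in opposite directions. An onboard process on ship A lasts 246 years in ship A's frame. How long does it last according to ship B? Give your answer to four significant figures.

627.0 years

The velocity of ship A relative to ship B is (0.5671 + 0.7373)c / (1 + 0.5671×0.7373) = 0.91981c; relative speed 0.91981c.
γ for this relative speed: γ = 1/√(1 − 0.84605) = 2.5486.
Ship A's interval is proper; time dilation gives Δt_B = γΔτ = 2.5486 × 246 years = 627.0 years.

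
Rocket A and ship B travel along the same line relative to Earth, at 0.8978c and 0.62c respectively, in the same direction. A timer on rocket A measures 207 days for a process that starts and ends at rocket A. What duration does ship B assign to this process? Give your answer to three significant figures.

266 days

Speed of rocket A in ship B's frame: u = (v_A − v_B)/(1 − v_A v_B/c²) = (0.8978 − 0.62)/(1 − 0.8978×0.62) = 0.2778/0.443364 = 0.62657; |u| = 0.62657c.
γ for this relative speed: γ = 1/√(1 − 0.39259) = 1.2831.
Rocket A's interval is proper; time dilation gives Δt_B = γΔτ = 1.2831 × 207 days = 266 days.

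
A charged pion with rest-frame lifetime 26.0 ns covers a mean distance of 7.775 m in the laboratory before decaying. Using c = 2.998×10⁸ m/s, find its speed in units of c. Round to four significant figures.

0.7062c

Lab distance = (lab lifetime)·v = γτ·βc, so βγ = d/(cτ) = 7.775/(2.998×10⁸ × 2.600×10^-8) = 0.99746.
With βγ = 0.99746: γ² = 1 + (βγ)² = 1.994926, and β = (βγ)/γ = 0.99746/1.41242 = 0.7062.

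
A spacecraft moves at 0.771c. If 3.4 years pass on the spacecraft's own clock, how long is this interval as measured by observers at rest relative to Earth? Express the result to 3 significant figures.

5.34 years

γ = 1/√(1 − β²) = 1/√(1 − 0.594441) = 1/√0.405559 = 1/0.636835 = 1.5703.
The onboard clock measures proper time, so the interval in the rest frame of Earth is dilated: Δt = γ·Δτ = 1.5703 × 3.4 years = 5.34 years.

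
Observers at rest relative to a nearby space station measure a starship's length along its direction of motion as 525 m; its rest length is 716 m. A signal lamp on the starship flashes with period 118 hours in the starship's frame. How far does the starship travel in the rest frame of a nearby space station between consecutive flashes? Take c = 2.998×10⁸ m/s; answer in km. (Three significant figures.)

From L = L₀/γ: γ = 716/525 = 1.36381.
β = √(1 − 1/γ²) = 0.67997. Lab-frame period = γτ = 1.36381×118 hours = 160.93 hours. Distance = βc × γτ = 0.67997 × 2.998×10⁸ m/s × 579348 s = 1.1810×10^14 m = 1.18×10^11 km.

1.18×10^11 km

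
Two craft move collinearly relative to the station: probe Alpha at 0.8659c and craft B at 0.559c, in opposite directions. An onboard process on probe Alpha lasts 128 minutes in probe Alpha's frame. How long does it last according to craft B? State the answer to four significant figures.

Transform probe Alpha's velocity into craft B's frame: (0.8659 + 0.559)/(1 + 0.8659·0.559) = 1.4249/1.4840381, so the relative speed is 0.96015c.
γ for this relative speed: γ = 1/√(1 − 0.921888) = 3.578.
The clock on probe Alpha records proper time, so craft B measures Δt = γΔτ = 3.578 × 128 = 458.0 minutes.

458.0 minutes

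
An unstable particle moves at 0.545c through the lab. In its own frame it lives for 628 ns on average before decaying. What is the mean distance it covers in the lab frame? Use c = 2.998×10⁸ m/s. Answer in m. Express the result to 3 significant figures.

122 m

γ = 1/√(1 − β²) = 1/√(1 − 0.297025) = 1/√0.702975 = 1/0.838436 = 1.1927.
Lab-frame lifetime: Δt = γτ = 1.1927 × 628 ns = 749.02 ns.
Distance: d = vΔt = 0.545 × 2.998×10⁸ m/s × 7.4902×10^-7 s = 122 m.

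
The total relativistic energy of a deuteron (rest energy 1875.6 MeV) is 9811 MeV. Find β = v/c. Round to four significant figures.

Total energy E = γmc² gives γ = 9811/1875.6 = 5.2309.
Hence β = √(1 − 1/γ²) = √(1 − 0.0365466) = √0.9634534 = 0.9816.

0.9816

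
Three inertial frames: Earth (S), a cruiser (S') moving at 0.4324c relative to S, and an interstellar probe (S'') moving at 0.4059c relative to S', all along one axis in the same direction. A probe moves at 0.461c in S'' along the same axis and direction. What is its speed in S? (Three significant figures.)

Compose velocities in two stages. Stage 1 (into S'): u₁ = (0.461+0.4059)/(1+0.461×0.4059) = 0.73025.
Stage 2 (into S): u = (0.73025+0.4324)/(1+0.73025×0.4324) = 0.88363, so the speed is 0.884c.

0.884c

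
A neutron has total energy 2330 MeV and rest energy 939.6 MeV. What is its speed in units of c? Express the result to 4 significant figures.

Total energy E = γmc² gives γ = 2330/939.6 = 2.4798.
Hence β = √(1 − 1/γ²) = √(1 − 0.162617) = √0.837383 = 0.9151.

0.9151c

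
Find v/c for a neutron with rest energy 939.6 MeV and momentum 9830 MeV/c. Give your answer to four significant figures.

0.9955

pc/(mc²) = 9830/939.6 = 10.462 = βγ = β/√(1−β²).
So β² = x²/(1 + x²) with x = 10.462: x² = 109.453, β² = 109.453/110.453 = 0.990946, β = 0.9955.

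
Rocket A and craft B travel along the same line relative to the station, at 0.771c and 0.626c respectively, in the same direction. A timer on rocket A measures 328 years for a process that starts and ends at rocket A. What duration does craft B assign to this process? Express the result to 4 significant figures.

The velocity of rocket A relative to craft B is (0.771 − 0.626)c / (1 − 0.771×0.626) = 0.28027c; relative speed 0.28027c.
γ for this relative speed: γ = 1/√(1 − 0.0785513) = 1.0418.
The clock on rocket A records proper time, so craft B measures Δt = γΔτ = 1.0418 × 328 = 341.7 years.

341.7 years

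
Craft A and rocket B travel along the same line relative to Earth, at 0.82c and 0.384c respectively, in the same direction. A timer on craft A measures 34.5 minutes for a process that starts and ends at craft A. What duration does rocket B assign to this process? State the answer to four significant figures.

Speed of craft A in rocket B's frame: u = (v_A − v_B)/(1 − v_A v_B/c²) = (0.82 − 0.384)/(1 − 0.82×0.384) = 0.436/0.68512 = 0.63638; |u| = 0.63638c.
At |u| = 0.63638c, γ = (1 − 0.40498)^(−1/2) = 1.2964.
The clock on craft A records proper time, so rocket B measures Δt = γΔτ = 1.2964 × 34.5 = 44.73 minutes.

44.73 minutes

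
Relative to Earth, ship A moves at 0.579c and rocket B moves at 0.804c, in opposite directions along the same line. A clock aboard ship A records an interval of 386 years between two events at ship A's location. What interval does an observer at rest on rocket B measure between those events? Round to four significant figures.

The velocity of ship A relative to rocket B is (0.579 + 0.804)c / (1 + 0.579×0.804) = 0.94369c; relative speed 0.94369c.
At |u| = 0.94369c, γ = (1 − 0.890551)^(−1/2) = 3.0227.
The clock on ship A records proper time, so rocket B measures Δt = γΔτ = 3.0227 × 386 = 1167 years.

1167 years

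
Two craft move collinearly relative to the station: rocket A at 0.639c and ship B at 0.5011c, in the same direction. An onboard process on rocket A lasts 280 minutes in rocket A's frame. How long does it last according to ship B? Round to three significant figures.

286 minutes

Transform rocket A's velocity into ship B's frame: (0.639 − 0.5011)/(1 − 0.639·0.5011) = 0.1379/0.6797971, so the relative speed is 0.20285c.
γ for this relative speed: γ = 1/√(1 − 0.0411481) = 1.0212.
The clock on rocket A records proper time, so ship B measures Δt = γΔτ = 1.0212 × 280 = 286 minutes.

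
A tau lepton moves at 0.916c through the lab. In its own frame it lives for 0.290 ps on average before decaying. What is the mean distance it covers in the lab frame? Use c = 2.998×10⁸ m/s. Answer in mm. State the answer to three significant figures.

β² = 0.839056, so γ = 1/√0.160944 = 2.4927.
Lab-frame lifetime: Δt = γτ = 2.4927 × 0.290 ps = 0.72288 ps.
Distance: d = vΔt = 0.916 × 2.998×10⁸ m/s × 7.2288×10^-13 s = 1.99×10^-4 m = 0.199 mm.

0.199 mm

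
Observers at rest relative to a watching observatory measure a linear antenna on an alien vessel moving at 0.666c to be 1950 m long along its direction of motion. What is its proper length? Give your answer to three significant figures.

2610 m

With β = 0.666, γ = 1/√(1 − 0.666²) = 1/√0.556444 = 1.3406.
Proper length: L₀ = γ·L = 1.3406 × 1950 = 2610 m.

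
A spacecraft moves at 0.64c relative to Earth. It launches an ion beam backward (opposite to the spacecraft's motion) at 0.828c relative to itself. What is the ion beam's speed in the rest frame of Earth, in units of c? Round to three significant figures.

0.400c

Relativistic velocity addition: u = (u' + v)/(1 + u'v/c²), with u' = −0.828c and v = 0.64c.
Numerator: −0.828 + 0.64 = −0.188. Denominator: 1 + (−0.828)(0.64) = 0.47008.
u = −0.188/0.47008 = −0.39993, so the speed is 0.400c.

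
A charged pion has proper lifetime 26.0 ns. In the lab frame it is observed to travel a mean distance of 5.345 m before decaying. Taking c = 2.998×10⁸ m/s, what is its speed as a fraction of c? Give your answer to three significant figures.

0.566c

Lab distance = (lab lifetime)·v = γτ·βc, so βγ = d/(cτ) = 5.345/(2.998×10⁸ × 2.600×10^-8) = 0.68571.
With βγ = 0.68571: γ² = 1 + (βγ)² = 1.470198, and β = (βγ)/γ = 0.68571/1.21252 = 0.566.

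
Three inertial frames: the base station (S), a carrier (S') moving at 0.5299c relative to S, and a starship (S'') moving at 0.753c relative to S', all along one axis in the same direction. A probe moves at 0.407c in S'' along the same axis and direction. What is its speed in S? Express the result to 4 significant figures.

0.9642c

First combine the probe and starship (S''→S'): u₁ = (0.407 + 0.753)/(1 + 0.407×0.753) = 1.16/1.306471 = 0.88789.
Then combine with the carrier (S'→S): u = (0.88789 + 0.5299)/(1 + 0.88789×0.5299) = 1.41779/1.470492911 = 0.96416.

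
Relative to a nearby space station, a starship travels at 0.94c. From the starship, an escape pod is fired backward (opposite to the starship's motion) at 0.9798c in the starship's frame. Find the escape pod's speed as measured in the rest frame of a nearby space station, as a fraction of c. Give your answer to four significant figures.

Relativistic velocity addition: u = (u' + v)/(1 + u'v/c²), with u' = −0.9798c and v = 0.94c.
Numerator: −0.9798 + 0.94 = −0.0398. Denominator: 1 + (−0.9798)(0.94) = 0.078988.
u = −0.0398/0.078988 = −0.50387, so the speed is 0.5039c.

0.5039c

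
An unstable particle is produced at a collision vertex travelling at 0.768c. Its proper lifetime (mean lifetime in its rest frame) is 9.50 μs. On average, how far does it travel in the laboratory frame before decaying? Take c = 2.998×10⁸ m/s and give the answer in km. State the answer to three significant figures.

3.42 km

γ = 1/√(1 − β²) = 1/√(1 − 0.589824) = 1/√0.410176 = 1/0.64045 = 1.5614.
Lab-frame lifetime: Δt = γτ = 1.5614 × 9.50 μs = 14.833 μs.
Distance: d = vΔt = 0.768 × 2.998×10⁸ m/s × 1.4833×10^-5 s = 3420 m = 3.42 km.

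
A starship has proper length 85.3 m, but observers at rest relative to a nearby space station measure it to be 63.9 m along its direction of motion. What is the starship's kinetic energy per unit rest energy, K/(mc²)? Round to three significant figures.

From L = L₀/γ: γ = 85.3/63.9 = 1.3349.
Since K = (γ−1)mc², K/(mc²) = 1.3349 − 1 = 0.335.

0.335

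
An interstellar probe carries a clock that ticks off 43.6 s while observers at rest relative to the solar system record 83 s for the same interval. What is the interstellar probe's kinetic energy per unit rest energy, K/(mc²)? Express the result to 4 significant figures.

0.9037

From Δt = γΔτ: γ = 83/43.6 = 1.90367.
Since K = (γ−1)mc², K/(mc²) = 1.90367 − 1 = 0.9037.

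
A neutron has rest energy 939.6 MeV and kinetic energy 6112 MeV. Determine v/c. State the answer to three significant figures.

γ = 1 + K/(mc²) = 1 + 6112/939.6 = 7.5049.
β = √(1 − 1/γ²) = √(1 − 0.0177546) = √0.9822454 = 0.991.

0.991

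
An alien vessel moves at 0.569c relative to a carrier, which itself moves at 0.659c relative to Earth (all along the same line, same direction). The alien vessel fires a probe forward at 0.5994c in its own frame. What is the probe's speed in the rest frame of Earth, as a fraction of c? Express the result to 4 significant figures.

Apply u = (u'+v)/(1+u'v) twice. Probe in the carrier frame: (0.5994+0.569)/(1+0.5994·0.569) = 1.1684/1.3410586 = 0.87125c.
That velocity, transformed to the rest frame of Earth: (0.87125+0.659)/(1+0.87125·0.659) = 1.53025/1.57415375 = 0.97211c.

0.9721c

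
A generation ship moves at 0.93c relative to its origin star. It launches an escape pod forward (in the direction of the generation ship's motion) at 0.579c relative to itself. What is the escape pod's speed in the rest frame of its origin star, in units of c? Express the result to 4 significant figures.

0.9808c

In units of c, u = (u' + v)/(1 + u'v) with u' = 0.579 and v = 0.93.
Numerator: 0.579 + 0.93 = 1.509. Denominator: 1 + (0.579)(0.93) = 1.53847.
u = 1.509/1.53847 = 0.98084, so the speed is 0.9808c.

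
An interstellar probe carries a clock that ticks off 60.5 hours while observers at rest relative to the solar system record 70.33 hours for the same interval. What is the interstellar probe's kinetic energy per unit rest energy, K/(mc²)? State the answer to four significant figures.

0.1625

The time-dilation ratio gives γ = 70.33/60.5 = 1.16248.
Since K = (γ−1)mc², K/(mc²) = 1.16248 − 1 = 0.1625.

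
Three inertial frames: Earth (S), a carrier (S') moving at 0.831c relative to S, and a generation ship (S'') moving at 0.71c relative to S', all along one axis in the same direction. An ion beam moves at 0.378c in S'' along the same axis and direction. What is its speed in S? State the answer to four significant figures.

0.9860c

First combine the ion beam and generation ship (S''→S'): u₁ = (0.378 + 0.71)/(1 + 0.378×0.71) = 1.088/1.26838 = 0.85779.
Then combine with the carrier (S'→S): u = (0.85779 + 0.831)/(1 + 0.85779×0.831) = 1.68879/1.71282349 = 0.98597.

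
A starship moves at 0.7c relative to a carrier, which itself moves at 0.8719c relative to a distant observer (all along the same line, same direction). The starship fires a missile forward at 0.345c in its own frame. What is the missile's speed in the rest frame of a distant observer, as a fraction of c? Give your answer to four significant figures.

First combine the missile and starship (S''→S'): u₁ = (0.345 + 0.7)/(1 + 0.345×0.7) = 1.045/1.2415 = 0.84172.
Then combine with the carrier (S'→S): u = (0.84172 + 0.8719)/(1 + 0.84172×0.8719) = 1.71362/1.733895668 = 0.98831.

0.9883c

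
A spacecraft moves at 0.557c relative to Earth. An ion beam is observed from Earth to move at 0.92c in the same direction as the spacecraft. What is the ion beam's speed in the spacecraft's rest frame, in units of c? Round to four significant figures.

0.7445c

Transform to the spacecraft's frame: u' = (u − v)/(1 − uv/c²).
u' = (0.92 − 0.557)/(1 − 0.92×0.557) = 0.363/0.48756 = 0.74452.
Speed in the spacecraft's frame: 0.7445c (in the same direction).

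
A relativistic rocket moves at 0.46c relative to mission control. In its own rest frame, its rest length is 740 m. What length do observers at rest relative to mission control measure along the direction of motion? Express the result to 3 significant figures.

657 m

γ = 1/√(1 − β²) = 1/√(1 − 0.2116) = 1/√0.7884 = 1/0.887919 = 1.1262.
Along the direction of motion the measured length is L₀/γ = 740/1.1262 = 657 m.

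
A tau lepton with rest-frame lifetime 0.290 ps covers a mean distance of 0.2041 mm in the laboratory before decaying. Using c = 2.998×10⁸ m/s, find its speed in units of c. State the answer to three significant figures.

0.920c

Let x = d/(cτ) = 2.041×10^-4 m / (2.998×10⁸ m/s × 2.900×10^-13 s) = 2.3475. Since d = βγcτ, x = βγ = β/√(1−β²).
Solving: β² = x²/(1+x²) = 5.51076/6.51076 = 0.846408, so β = 0.920.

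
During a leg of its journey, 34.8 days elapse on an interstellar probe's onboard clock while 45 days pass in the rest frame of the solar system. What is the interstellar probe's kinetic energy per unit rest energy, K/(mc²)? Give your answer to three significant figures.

0.293

The time-dilation ratio gives γ = 45/34.8 = 1.2931.
Since K = (γ−1)mc², K/(mc²) = 1.2931 − 1 = 0.293.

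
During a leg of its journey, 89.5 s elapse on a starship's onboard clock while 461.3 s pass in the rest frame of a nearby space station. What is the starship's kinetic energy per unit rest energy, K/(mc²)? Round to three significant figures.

From Δt = γΔτ: γ = 461.3/89.5 = 5.15419.
Since K = (γ−1)mc², K/(mc²) = 5.15419 − 1 = 4.15.

4.15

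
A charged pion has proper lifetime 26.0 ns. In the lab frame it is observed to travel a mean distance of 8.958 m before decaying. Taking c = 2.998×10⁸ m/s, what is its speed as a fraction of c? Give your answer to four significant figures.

0.7544c

d = βγcτ ⇒ βγ = d/(cτ) = 8.958 m / (7.7948 m) = 1.1492.
β = (βγ)/√(1+(βγ)²) = 1.1492/√2.32066 = 0.7544.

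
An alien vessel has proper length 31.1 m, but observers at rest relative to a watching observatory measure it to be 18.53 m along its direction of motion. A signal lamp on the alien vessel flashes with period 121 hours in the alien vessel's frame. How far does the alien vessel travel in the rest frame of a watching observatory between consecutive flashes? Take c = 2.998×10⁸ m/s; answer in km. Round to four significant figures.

From L = L₀/γ: γ = 31.1/18.53 = 1.67836.
β = √(1 − 1/γ²) = 0.80312. Lab-frame period = γτ = 1.67836×121 hours = 203.08 hours. Distance = βc × γτ = 0.80312 × 2.998×10⁸ m/s × 731088 s = 1.7603×10^14 m = 1.760×10^11 km.

1.760×10^11 km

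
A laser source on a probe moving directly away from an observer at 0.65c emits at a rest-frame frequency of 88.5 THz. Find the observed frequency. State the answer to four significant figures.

40.76 THz

Relativistic Doppler (source moving away): f_obs = f_src · √((1−β)/(1+β)).
With β = 0.65: factor = √(0.35/1.65) = 0.46057.
f_obs = 88.5 × 0.46057 = 40.76 THz.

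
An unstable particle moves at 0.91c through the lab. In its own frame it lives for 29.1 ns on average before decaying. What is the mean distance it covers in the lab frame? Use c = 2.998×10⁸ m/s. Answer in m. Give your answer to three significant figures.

Lorentz factor: γ = (1 − 0.8281)^(−1/2) = 2.4119.
Lab-frame lifetime: Δt = γτ = 2.4119 × 29.1 ns = 70.186 ns.
Distance: d = vΔt = 0.91 × 2.998×10⁸ m/s × 7.0186×10^-8 s = 19.1 m.

19.1 m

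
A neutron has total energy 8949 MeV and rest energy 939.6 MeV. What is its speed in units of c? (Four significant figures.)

Total energy E = γmc² gives γ = 8949/939.6 = 9.5243.
Hence β = √(1 − 1/γ²) = √(1 − 0.0110239) = √0.9889761 = 0.9945.

0.9945c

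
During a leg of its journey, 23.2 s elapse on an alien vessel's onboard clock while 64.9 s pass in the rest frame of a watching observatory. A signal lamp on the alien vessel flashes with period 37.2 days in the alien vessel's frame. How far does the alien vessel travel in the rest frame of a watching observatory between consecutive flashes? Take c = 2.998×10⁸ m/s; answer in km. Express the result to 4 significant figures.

2.517×10^12 km

γ = Δt/Δτ = 64.9/23.2 = 2.79741.
β = √(1 − 1/γ²) = 0.93392. Lab-frame period = γτ = 2.79741×37.2 days = 104.06 days. Distance = βc × γτ = 0.93392 × 2.998×10⁸ m/s × 8990784 s = 2.5173×10^15 m = 2.517×10^12 km.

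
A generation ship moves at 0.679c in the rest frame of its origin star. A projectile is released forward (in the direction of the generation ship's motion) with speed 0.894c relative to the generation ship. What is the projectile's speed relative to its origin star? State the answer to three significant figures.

Relativistic velocity addition: u = (u' + v)/(1 + u'v/c²), with u' = 0.894c and v = 0.679c.
Numerator: 0.894 + 0.679 = 1.573. Denominator: 1 + (0.894)(0.679) = 1.607026.
u = 1.573/1.607026 = 0.97883, so the speed is 0.979c.

0.979c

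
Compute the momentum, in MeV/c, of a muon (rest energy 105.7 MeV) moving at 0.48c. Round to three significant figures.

γ = 1/√(1 − β²) = 1/√(1 − 0.2304) = 1/√0.7696 = 1/0.877268 = 1.1399.
Momentum: p = γβ·mc = 1.1399 × 0.48 × 105.7 MeV/c = 57.8 MeV/c.

57.8 MeV/c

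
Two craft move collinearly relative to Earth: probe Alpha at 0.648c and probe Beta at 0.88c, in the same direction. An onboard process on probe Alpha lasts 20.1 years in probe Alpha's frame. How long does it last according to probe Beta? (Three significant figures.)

Speed of probe Alpha in probe Beta's frame: u = (v_A − v_B)/(1 − v_A v_B/c²) = (0.648 − 0.88)/(1 − 0.648×0.88) = −0.232/0.42976 = −0.53984; |u| = 0.53984c.
At |u| = 0.53984c, γ = (1 − 0.291427)^(−1/2) = 1.188.
Probe Alpha's interval is proper; time dilation gives Δt_B = γΔτ = 1.188 × 20.1 years = 23.9 years.

23.9 years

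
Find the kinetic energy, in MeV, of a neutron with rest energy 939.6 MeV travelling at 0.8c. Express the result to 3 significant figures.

626 MeV

With β = 0.8, γ = 1/√(1 − 0.8²) = 1/√0.36 = 1.66667.
Kinetic energy: K = (γ − 1)mc² = (1.66667 − 1) × 939.6 MeV = 0.66667 × 939.6 = 626 MeV.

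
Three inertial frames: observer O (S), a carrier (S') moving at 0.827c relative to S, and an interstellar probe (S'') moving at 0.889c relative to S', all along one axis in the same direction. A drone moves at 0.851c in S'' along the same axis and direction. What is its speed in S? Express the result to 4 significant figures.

First combine the drone and interstellar probe (S''→S'): u₁ = (0.851 + 0.889)/(1 + 0.851×0.889) = 1.74/1.756539 = 0.99058.
Then combine with the carrier (S'→S): u = (0.99058 + 0.827)/(1 + 0.99058×0.827) = 1.81758/1.81920966 = 0.9991.

0.9991c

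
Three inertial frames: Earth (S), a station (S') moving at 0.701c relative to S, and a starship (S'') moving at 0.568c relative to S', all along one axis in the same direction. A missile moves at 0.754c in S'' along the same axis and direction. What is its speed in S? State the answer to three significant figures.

Compose velocities in two stages. Stage 1 (into S'): u₁ = (0.754+0.568)/(1+0.754×0.568) = 0.92559.
Stage 2 (into S): u = (0.92559+0.701)/(1+0.92559×0.701) = 0.98651, so the speed is 0.987c.

0.987c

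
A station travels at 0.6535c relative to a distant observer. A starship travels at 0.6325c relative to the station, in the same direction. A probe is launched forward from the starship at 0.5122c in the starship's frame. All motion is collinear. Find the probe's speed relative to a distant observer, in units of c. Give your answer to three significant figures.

Compose velocities in two stages. Stage 1 (into S'): u₁ = (0.5122+0.6325)/(1+0.5122×0.6325) = 0.8646.
Stage 2 (into S): u = (0.8646+0.6535)/(1+0.8646×0.6535) = 0.97002, so the speed is 0.970c.

0.970c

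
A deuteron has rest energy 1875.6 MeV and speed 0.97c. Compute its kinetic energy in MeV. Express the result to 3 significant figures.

5840 MeV

Lorentz factor: γ = (1 − 0.9409)^(−1/2) = 4.1135.
Kinetic energy: K = (γ − 1)mc² = (4.1135 − 1) × 1875.6 MeV = 3.1135 × 1875.6 = 5840 MeV.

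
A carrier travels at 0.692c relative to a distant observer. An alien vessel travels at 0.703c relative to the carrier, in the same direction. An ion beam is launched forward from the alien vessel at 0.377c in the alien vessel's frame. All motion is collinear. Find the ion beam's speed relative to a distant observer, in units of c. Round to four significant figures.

0.9717c

First combine the ion beam and alien vessel (S''→S'): u₁ = (0.377 + 0.703)/(1 + 0.377×0.703) = 1.08/1.265031 = 0.85373.
Then combine with the carrier (S'→S): u = (0.85373 + 0.692)/(1 + 0.85373×0.692) = 1.54573/1.59078116 = 0.97168.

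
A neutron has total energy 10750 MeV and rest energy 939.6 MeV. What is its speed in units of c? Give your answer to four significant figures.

0.9962c

γ = E/(mc²) = 10750/939.6 = 11.441.
β = √(1 − 1/γ²) = √(1 − 0.00763962) = √0.99236038 = 0.9962.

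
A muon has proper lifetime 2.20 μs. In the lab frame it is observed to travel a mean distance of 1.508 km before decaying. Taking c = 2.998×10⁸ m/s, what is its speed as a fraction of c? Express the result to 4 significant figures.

Let x = d/(cτ) = 1508 m / (2.998×10⁸ m/s × 2.200×10^-6 s) = 2.2864. Since d = βγcτ, x = βγ = β/√(1−β²).
Solving: β² = x²/(1+x²) = 5.22762/6.22762 = 0.839425, so β = 0.9162.

0.9162c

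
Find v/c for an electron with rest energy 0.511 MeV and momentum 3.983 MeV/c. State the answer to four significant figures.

0.9919

βγ = pc/(mc²) = 3.983/0.511 = 7.7945.
Since γ² = 1 + (βγ)² = 61.7542, γ = √61.7542 = 7.85838, and β = (βγ)/γ = 7.7945/7.85838 = 0.9919.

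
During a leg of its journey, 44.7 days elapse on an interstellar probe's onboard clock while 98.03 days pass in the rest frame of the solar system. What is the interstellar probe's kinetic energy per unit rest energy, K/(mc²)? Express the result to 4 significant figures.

The time-dilation ratio gives γ = 98.03/44.7 = 2.19306.
Since K = (γ−1)mc², K/(mc²) = 2.19306 − 1 = 1.193.

1.193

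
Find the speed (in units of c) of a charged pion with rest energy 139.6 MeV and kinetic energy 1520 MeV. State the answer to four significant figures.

K = (γ−1)mc², so γ = 1 + 1520/139.6 = 11.888.
Then v/c = √(1 − γ⁻²) = √(1 − 0.00707591) = √0.99292409 = 0.9965.

0.9965c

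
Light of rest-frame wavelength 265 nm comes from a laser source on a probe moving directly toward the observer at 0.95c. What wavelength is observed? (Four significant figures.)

42.43 nm

Relativistic Doppler for wavelength: λ_obs = λ_src · √((1−β)/(1+β)).
With β = 0.95: factor = √(0.05/1.95) = 0.16013.
λ_obs = 265 × 0.16013 = 42.43 nm.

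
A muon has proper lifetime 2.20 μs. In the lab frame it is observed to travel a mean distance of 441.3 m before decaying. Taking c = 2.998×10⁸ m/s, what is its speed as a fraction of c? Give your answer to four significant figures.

0.5561c

Let x = d/(cτ) = 441.3 m / (2.998×10⁸ m/s × 2.200×10^-6 s) = 0.66908. Since d = βγcτ, x = βγ = β/√(1−β²).
Solving: β² = x²/(1+x²) = 0.447668/1.447668 = 0.309234, so β = 0.5561.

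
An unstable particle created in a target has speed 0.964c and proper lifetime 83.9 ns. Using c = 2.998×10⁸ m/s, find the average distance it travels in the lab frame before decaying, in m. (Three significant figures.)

91.2 m

γ = 1/√(1 − β²) = 1/√(1 − 0.929296) = 1/√0.070704 = 1/0.265902 = 3.7608.
Lab-frame lifetime: Δt = γτ = 3.7608 × 83.9 ns = 315.53 ns.
Distance: d = vΔt = 0.964 × 2.998×10⁸ m/s × 3.1553×10^-7 s = 91.2 m.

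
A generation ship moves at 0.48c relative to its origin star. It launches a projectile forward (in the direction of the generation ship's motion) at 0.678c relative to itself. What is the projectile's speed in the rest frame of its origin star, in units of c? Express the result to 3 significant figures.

0.874c

Relativistic velocity addition: u = (u' + v)/(1 + u'v/c²), with u' = 0.678c and v = 0.48c.
Numerator: 0.678 + 0.48 = 1.158. Denominator: 1 + (0.678)(0.48) = 1.32544.
u = 1.158/1.32544 = 0.87367, so the speed is 0.874c.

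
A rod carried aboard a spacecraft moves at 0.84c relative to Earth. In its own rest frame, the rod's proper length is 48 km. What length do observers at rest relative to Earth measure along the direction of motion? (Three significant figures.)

26.0 km

γ = 1/√(1 − β²) = 1/√(1 − 0.7056) = 1/√0.2944 = 1/0.542586 = 1.843.
Along the direction of motion the measured length is L₀/γ = 48/1.843 = 26.0 km.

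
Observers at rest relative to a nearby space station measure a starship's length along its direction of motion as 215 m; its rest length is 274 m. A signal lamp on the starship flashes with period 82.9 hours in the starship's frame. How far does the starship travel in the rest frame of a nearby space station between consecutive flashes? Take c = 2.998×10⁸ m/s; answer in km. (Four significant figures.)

7.069×10^10 km

From L = L₀/γ: γ = 274/215 = 1.27442.
β = √(1 − 1/γ²) = 0.61991. Lab-frame period = γτ = 1.27442×82.9 hours = 105.65 hours. Distance = βc × γτ = 0.61991 × 2.998×10⁸ m/s × 380340 s = 7.0686×10^13 m = 7.069×10^10 km.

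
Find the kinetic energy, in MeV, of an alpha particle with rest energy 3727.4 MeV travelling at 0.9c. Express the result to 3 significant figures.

β² = 0.81, so γ = 1/√0.19 = 2.2942.
Kinetic energy: K = (γ − 1)mc² = (2.2942 − 1) × 3727.4 MeV = 1.2942 × 3727.4 = 4820 MeV.

4820 MeV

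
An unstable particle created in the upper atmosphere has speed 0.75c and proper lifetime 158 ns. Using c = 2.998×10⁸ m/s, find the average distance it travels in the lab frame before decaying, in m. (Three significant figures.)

53.7 m

With β = 0.75, γ = 1/√(1 − 0.75²) = 1/√0.4375 = 1.5119.
Lab-frame lifetime: Δt = γτ = 1.5119 × 158 ns = 238.88 ns.
Distance: d = vΔt = 0.75 × 2.998×10⁸ m/s × 2.3888×10^-7 s = 53.7 m.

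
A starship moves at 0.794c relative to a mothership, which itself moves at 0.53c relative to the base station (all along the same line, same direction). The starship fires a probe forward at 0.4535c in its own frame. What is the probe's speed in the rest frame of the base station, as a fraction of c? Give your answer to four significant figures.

Compose velocities in two stages. Stage 1 (into S'): u₁ = (0.4535+0.794)/(1+0.4535×0.794) = 0.91723.
Stage 2 (into S): u = (0.91723+0.53)/(1+0.91723×0.53) = 0.97382, so the speed is 0.9738c.

0.9738c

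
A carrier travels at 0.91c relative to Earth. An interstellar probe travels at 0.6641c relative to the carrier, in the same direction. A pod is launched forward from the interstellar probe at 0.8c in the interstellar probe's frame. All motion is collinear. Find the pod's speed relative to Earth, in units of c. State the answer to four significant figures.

Compose velocities in two stages. Stage 1 (into S'): u₁ = (0.8+0.6641)/(1+0.8×0.6641) = 0.95613.
Stage 2 (into S): u = (0.95613+0.91)/(1+0.95613×0.91) = 0.99789, so the speed is 0.9979c.

0.9979c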